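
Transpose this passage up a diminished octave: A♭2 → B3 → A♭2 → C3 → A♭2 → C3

Abb3 Bb4 Abb3 Cb4 Abb3 Cb4

Ab2 becomes Abb3
B3 becomes Bb4
Ab2 becomes Abb3
C3 becomes Cb4
Ab2 becomes Abb3
C3 becomes Cb4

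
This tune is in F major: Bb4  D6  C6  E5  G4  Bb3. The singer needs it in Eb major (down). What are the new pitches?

Ab4 C6 Bb5 D5 F4 Ab3

F major to Eb major down is a major second, so every note moves down by that interval.
Bb4 to Ab4
D6 to C6
C6 to Bb5
E5 to D5
G4 to F4
Bb3 to Ab3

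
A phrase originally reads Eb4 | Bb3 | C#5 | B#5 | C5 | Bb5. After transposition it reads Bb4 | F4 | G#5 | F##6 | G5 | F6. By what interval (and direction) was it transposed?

up a perfect fifth

Take the first pair: Eb4 → Bb4. E to B spans 5 letter names, so the interval is some kind of fifth.
Eb4 to Bb4 is 7 semitones, which makes it a perfect fifth; the second version is higher, so the direction is up.
Checking another pair — Bb5 → F6 — gives the same interval.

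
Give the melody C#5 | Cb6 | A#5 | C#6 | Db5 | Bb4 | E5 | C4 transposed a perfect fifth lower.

F#4 Fb5 D#5 F#5 Gb4 Eb4 A4 F3

C#5: a fifth down reaches F, and 7 semitones makes it F#4.
Cb6: a fifth down reaches F, and 7 semitones makes it Fb5.
A perfect fifth down from A#5 gives D#5.
A perfect fifth down from C#6 gives F#5.
A perfect fifth down from Db5 gives Gb4.
A perfect fifth down from Bb4 gives Eb4.
A perfect fifth down from E5 gives A4.
A perfect fifth down from C4 gives F3.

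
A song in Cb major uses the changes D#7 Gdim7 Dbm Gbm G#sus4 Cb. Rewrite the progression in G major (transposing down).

Cb major down to G major is a diminished fourth; each chord root moves by that interval while the quality stays the same.
D#7: root D# down a diminished fourth → A##, giving A##7.
Gdim7: root G down a diminished fourth → D#, giving D#dim7.
Dbm: root Db down a diminished fourth → A, giving Am.
Gbm: root Gb down a diminished fourth → D, giving Dm.
G#sus4: root G# down a diminished fourth → D##, giving D##sus4.
Cb: root Cb down a diminished fourth → G, giving G.

A##7 D#dim7 Am Dm D##sus4 G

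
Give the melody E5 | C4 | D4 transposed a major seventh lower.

E5 down a major seventh is F4.
C4: a seventh down reaches D, and 11 semitones makes it Db3.
D4: a seventh down reaches E, and 11 semitones makes it Eb3.

F4 Db3 Eb3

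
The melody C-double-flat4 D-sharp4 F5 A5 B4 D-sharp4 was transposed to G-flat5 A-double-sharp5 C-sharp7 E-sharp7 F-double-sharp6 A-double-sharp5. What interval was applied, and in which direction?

up an augmented twelfth

From Cbb4 to Gb5 is 12 letter names — a twelfth of some quality.
Cbb4 to Gb5 is 20 semitones, which makes it an augmented twelfth; the second version is higher, so the direction is up.
Checking another pair — D#4 → A##5 — gives the same interval.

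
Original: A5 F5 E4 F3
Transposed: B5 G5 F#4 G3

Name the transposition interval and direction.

From A5 to B5 is 2 letter names — a second of some quality.
A5 to B5 is 2 semitones, which makes it a major second; the second version is higher, so the direction is up.
Checking another pair — F3 → G3 — gives the same interval.

up a major second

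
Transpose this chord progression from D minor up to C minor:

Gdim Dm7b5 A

Fdim Cm7b5 G

D minor up to C minor is a minor seventh; each chord root moves by that interval while the quality stays the same.
Gdim: root G up a minor seventh → F, giving Fdim.
Dm7b5: root D up a minor seventh → C, giving Cm7b5.
A: root A up a minor seventh → G, giving G.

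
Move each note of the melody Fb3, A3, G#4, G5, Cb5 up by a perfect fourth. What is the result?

Bbb3 D4 C#5 C6 Fb5

Fb3 up a perfect fourth is Bbb3.
A3: a fourth up reaches D, and 5 semitones makes it D4.
A perfect fourth up from G#4 gives C#5.
A perfect fourth up from G5 gives C6.
Cb5 up a perfect fourth is Fb5.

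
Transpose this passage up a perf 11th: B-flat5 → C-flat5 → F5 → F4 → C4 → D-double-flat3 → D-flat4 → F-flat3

Eb7 Fb6 Bb6 Bb5 F5 Gbb4 Gb5 Bbb4

Bb5: an eleventh up reaches E, and 17 semitones makes it Eb7.
A perfect eleventh up from Cb5 gives Fb6.
F5 up a perfect eleventh is Bb6.
F4 up a perfect eleventh is Bb5.
A perfect eleventh up from C4 gives F5.
Dbb3 up a perfect eleventh is Gbb4.
Db4: an eleventh up reaches G, and 17 semitones makes it Gb5.
Fb3 up a perfect eleventh is Bbb4.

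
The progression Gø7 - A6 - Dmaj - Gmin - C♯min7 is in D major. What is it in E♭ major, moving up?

Abø7 Bb6 Ebmaj Abmin Dmin7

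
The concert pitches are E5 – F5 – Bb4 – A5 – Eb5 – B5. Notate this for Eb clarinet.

Written C4 sounds as Eb4 on the Eb clarinet, so concert pitches are written a minor third down.
E5 → C#5
F5 → D5
Bb4 → G4
A5 → F#5
Eb5 → C5
B5 → G#5

C#5 D5 G4 F#5 C5 G#5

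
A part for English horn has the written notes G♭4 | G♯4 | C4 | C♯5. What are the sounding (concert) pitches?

The English horn sounds a perfect fifth below written, so transpose each written note down a perfect fifth.
Gb4 becomes Cb4
G#4 becomes C#4
C4 becomes F3
C#5 becomes F#4

Cb4 C#4 F3 F#4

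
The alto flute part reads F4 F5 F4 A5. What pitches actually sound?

The alto flute sounds a perfect fourth below written, so transpose each written note down a perfect fourth.
F4 -> C4
F5 -> C5
F4 -> C4
A5 -> E5

C4 C5 C4 E5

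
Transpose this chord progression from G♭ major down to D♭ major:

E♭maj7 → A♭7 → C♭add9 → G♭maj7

G♭ major down to D♭ major is a perfect fourth; each chord root moves by that interval while the quality stays the same.
E♭maj7: root E♭ down a perfect fourth → Bb, giving Bbmaj7.
A♭7: root A♭ down a perfect fourth → Eb, giving Eb7.
C♭add9: root C♭ down a perfect fourth → Gb, giving Gbadd9.
G♭maj7: root G♭ down a perfect fourth → Db, giving Dbmaj7.

Bbmaj7 Eb7 Gbadd9 Dbmaj7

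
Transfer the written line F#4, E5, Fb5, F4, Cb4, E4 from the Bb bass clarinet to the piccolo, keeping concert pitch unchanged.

E2 D3 Ebb3 Eb2 Bbb1 D2

First find concert pitch: the Bb bass clarinet sounds a major ninth below written, so F#4 E5 Fb5 F4 Cb4 E4 sounds E3 D4 Ebb4 Eb3 Bbb2 D3.
Then write for piccolo: it sounds a perfect octave above written, so the part must be a perfect octave below concert.
E3 → E2
D4 → D3
Ebb4 → Ebb3
Eb3 → Eb2
Bbb2 → Bbb1
D3 → D2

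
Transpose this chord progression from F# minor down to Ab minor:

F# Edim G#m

F# minor down to Ab minor is an augmented sixth; each chord root moves by that interval while the quality stays the same.
F#: root F# down an augmented sixth → Ab, giving Ab.
Edim: root E down an augmented sixth → Gb, giving Gbdim.
G#m: root G# down an augmented sixth → Bb, giving Bbm.

Ab Gbdim Bbm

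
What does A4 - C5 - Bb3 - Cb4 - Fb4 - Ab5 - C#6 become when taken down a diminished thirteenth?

A4 -> C##3
C5 -> E#3
Bb3 -> D#2
Cb4 -> E2
Fb4 -> A2
Ab5 -> C#4
C#6 -> E##4

C##3 E#3 D#2 E2 A2 C#4 E##4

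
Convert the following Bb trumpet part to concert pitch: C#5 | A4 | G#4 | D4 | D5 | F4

B4 G4 F#4 C4 C5 Eb4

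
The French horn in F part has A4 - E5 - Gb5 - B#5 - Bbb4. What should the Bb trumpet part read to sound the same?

E4 B4 Db5 F##5 Fb4

First find concert pitch: the French horn in F sounds a perfect fifth below written, so A4 E5 Gb5 B#5 Bbb4 sounds D4 A4 Cb5 E#5 Ebb4.
Then write for Bb trumpet: it sounds a major second below written, so the part must be a major second above concert.
D4 → E4
A4 → B4
Cb5 → Db5
E#5 → F##5
Ebb4 → Fb4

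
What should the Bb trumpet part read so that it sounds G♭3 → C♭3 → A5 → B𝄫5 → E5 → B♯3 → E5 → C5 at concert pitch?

Ab3 Db3 B5 Cb6 F#5 C##4 F#5 D5

The Bb trumpet sounds a major second below written, so the written part must be a major second above concert — transpose each note up.
Gb3 gives Ab3
Cb3 gives Db3
A5 gives B5
Bbb5 gives Cb6
E5 gives F#5
B#3 gives C##4
E5 gives F#5
C5 gives D5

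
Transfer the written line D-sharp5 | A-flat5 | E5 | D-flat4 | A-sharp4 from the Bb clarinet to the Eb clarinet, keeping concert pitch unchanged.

A#4 Eb5 B4 Ab3 E#4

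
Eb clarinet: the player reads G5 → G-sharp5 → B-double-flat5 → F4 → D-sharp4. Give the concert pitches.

Bb5 B5 Dbb6 Ab4 F#4

The Eb clarinet sounds a minor third above written, so transpose each written note up a minor third.
G5 to Bb5
G#5 to B5
Bbb5 to Dbb6
F4 to Ab4
D#4 to F#4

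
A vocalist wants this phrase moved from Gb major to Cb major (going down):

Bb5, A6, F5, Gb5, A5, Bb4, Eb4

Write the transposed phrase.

Eb5 D6 Bb4 Cb5 D5 Eb4 Ab3

Gb major to Cb major down is a perfect fifth, so every note moves down by that interval.
Bb5 gives Eb5
A6 gives D6
F5 gives Bb4
Gb5 gives Cb5
A5 gives D5
Bb4 gives Eb4
Eb4 gives Ab3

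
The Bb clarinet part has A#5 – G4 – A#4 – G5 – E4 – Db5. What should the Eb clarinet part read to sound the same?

E#5 D4 E#4 D5 B3 Ab4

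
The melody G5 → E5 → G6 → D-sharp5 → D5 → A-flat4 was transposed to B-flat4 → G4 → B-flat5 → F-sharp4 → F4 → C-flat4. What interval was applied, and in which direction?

Take the first pair: G5 → Bb4. G to B spans 6 letter names, so the interval is some kind of sixth.
Bb4 to G5 is 9 semitones, which makes it a major sixth; the second version is lower, so the direction is down.
Checking another pair — Ab4 → Cb4 — gives the same interval.

down a major sixth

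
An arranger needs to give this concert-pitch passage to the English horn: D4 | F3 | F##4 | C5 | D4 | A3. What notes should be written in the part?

The English horn sounds a perfect fifth below written, so the written part must be a perfect fifth above concert — transpose each note up.
D4 → A4
F3 → C4
F##4 → C##5
C5 → G5
D4 → A4
A3 → E4

A4 C4 C##5 G5 A4 E4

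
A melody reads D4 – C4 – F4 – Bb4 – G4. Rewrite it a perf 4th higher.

D4 to G4
C4 to F4
F4 to Bb4
Bb4 to Eb5
G4 to C5

G4 F4 Bb4 Eb5 C5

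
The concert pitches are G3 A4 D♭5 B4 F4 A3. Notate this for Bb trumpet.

A3 B4 Eb5 C#5 G4 B3

The Bb trumpet sounds a major second below written, so the written part must be a major second above concert — transpose each note up.
G3 → A3
A4 → B4
Db5 → Eb5
B4 → C#5
F4 → G4
A3 → B3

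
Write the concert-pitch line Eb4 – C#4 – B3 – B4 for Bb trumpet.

F4 D#4 C#4 C#5

Written C4 sounds as Bb3 on the Bb trumpet, so concert pitches are written a major second up.
Eb4 to F4
C#4 to D#4
B3 to C#4
B4 to C#5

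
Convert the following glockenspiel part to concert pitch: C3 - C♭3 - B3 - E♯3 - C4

C5 Cb5 B5 E#5 C6

The glockenspiel sounds a perfect fifteenth above written, so transpose each written note up a perfect fifteenth.
C3 becomes C5
Cb3 becomes Cb5
B3 becomes B5
E#3 becomes E#5
C4 becomes C6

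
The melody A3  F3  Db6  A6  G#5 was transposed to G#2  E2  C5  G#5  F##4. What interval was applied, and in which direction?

down a minor ninth

From A3 to G#2 is 9 letter names — a ninth of some quality.
G#2 to A3 is 13 semitones, which makes it a minor ninth; the second version is lower, so the direction is down.
Checking another pair — G#5 → F##4 — gives the same interval.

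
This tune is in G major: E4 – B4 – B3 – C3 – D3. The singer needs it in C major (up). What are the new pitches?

A4 E5 E4 F3 G3

G major to C major up is a perfect fourth, so every note moves up by that interval.
E4 gives A4
B4 gives E5
B3 gives E4
C3 gives F3
D3 gives G3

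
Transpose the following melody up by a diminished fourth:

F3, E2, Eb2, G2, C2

F3: a fourth up reaches B, and 4 semitones makes it Bbb3.
A diminished fourth up from E2 gives Ab2.
Eb2 up a diminished fourth is Abb2.
A diminished fourth up from G2 gives Cb3.
A diminished fourth up from C2 gives Fb2.

Bbb3 Ab2 Abb2 Cb3 Fb2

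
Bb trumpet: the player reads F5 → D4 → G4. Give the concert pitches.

Eb5 C4 F4

Written C4 on the Bb trumpet sounds as Bb3, a major second lower; apply that shift to every note.
F5 to Eb5
D4 to C4
G4 to F4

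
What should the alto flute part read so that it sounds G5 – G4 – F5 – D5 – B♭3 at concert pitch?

The alto flute sounds a perfect fourth below written, so the written part must be a perfect fourth above concert — transpose each note up.
G5 to C6
G4 to C5
F5 to Bb5
D5 to G5
Bb3 to Eb4

C6 C5 Bb5 G5 Eb4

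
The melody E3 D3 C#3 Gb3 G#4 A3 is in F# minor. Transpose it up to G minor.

F3 Eb3 D3 Abb3 A4 Bb3

F# minor to G minor up is a minor second, so every note moves up by that interval.
E3 -> F3
D3 -> Eb3
C#3 -> D3
Gb3 -> Abb3
G#4 -> A4
A3 -> Bb3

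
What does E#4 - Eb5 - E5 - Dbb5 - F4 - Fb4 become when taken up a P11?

A#5 Ab6 A6 Gbb6 Bb5 Bbb5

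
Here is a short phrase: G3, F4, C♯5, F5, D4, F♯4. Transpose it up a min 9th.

G3 gives Ab4
F4 gives Gb5
C#5 gives D6
F5 gives Gb6
D4 gives Eb5
F#4 gives G5

Ab4 Gb5 D6 Gb6 Eb5 G5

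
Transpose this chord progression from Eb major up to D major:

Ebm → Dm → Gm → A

Dm C#m F#m G#

Eb major up to D major is a major seventh; each chord root moves by that interval while the quality stays the same.
Ebm: root Eb up a major seventh → D, giving Dm.
Dm: root D up a major seventh → C#, giving C#m.
Gm: root G up a major seventh → F#, giving F#m.
A: root A up a major seventh → G#, giving G#.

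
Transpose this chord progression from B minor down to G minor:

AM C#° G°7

FM A° Eb°7

B minor down to G minor is a major third; each chord root moves by that interval while the quality stays the same.
AM: root A down a major third → F, giving FM.
C#°: root C# down a major third → A, giving A°.
G°7: root G down a major third → Eb, giving Eb°7.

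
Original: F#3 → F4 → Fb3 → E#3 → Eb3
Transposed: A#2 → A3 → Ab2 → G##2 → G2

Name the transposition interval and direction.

down a minor sixth

Take the first pair: F#3 → A#2. F to A spans 6 letter names, so the interval is some kind of sixth.
A#2 to F#3 is 8 semitones, which makes it a minor sixth; the second version is lower, so the direction is down.
Checking another pair — Eb3 → G2 — gives the same interval.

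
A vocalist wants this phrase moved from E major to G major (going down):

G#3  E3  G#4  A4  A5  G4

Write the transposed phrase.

B2 G2 B3 C4 C5 Bb3

E major to G major down is a major sixth, so every note moves down by that interval.
G#3 -> B2
E3 -> G2
G#4 -> B3
A4 -> C4
A5 -> C5
G4 -> Bb3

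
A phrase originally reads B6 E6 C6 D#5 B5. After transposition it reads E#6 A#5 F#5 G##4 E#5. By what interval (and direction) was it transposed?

down a diminished fifth

From B6 to E#6 is 5 letter names — a fifth of some quality.
E#6 to B6 is 6 semitones, which makes it a diminished fifth; the second version is lower, so the direction is down.
Checking another pair — B5 → E#5 — gives the same interval.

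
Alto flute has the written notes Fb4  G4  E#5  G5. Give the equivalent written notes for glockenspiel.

Cb2 D2 B#2 D3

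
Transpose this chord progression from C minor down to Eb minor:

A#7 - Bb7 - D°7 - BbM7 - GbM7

C#7 Db7 F°7 DbM7 BbbM7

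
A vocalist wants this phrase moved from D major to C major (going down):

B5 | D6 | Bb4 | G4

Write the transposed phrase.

D major to C major down is a major second, so every note moves down by that interval.
B5 to A5
D6 to C6
Bb4 to Ab4
G4 to F4

A5 C6 Ab4 F4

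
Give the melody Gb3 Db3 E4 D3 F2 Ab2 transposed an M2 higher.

Gb3: a second up reaches A, and 2 semitones makes it Ab3.
Db3: a second up reaches E, and 2 semitones makes it Eb3.
E4 up a major second is F#4.
D3 up a major second is E3.
A major second up from F2 gives G2.
Ab2: a second up reaches B, and 2 semitones makes it Bb2.

Ab3 Eb3 F#4 E3 G2 Bb2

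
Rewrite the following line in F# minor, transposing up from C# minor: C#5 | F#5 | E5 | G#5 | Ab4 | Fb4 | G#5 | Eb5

F#5 B5 A5 C#6 Db5 Bbb4 C#6 Ab5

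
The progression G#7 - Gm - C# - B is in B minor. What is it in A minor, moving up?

B minor up to A minor is a minor seventh; each chord root moves by that interval while the quality stays the same.
G#7: root G# up a minor seventh → F#, giving F#7.
Gm: root G up a minor seventh → F, giving Fm.
C#: root C# up a minor seventh → B, giving B.
B: root B up a minor seventh → A, giving A.

F#7 Fm B A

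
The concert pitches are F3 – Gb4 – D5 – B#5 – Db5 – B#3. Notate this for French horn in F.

The French horn in F sounds a perfect fifth below written, so the written part must be a perfect fifth above concert — transpose each note up.
F3 gives C4
Gb4 gives Db5
D5 gives A5
B#5 gives F##6
Db5 gives Ab5
B#3 gives F##4

C4 Db5 A5 F##6 Ab5 F##4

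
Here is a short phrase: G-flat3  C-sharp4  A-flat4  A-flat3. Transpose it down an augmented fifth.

Cbb3 F3 Dbb4 Dbb3

Gb3: a fifth down reaches C, and 8 semitones makes it Cbb3.
C#4 down an augmented fifth is F3.
An augmented fifth down from Ab4 gives Dbb4.
Ab3: a fifth down reaches D, and 8 semitones makes it Dbb3.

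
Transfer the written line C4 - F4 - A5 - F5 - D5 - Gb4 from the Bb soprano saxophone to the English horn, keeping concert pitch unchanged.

First find concert pitch: the Bb soprano saxophone sounds a major second below written, so C4 F4 A5 F5 D5 Gb4 sounds Bb3 Eb4 G5 Eb5 C5 Fb4.
Then write for English horn: it sounds a perfect fifth below written, so the part must be a perfect fifth above concert.
Bb3 → F4
Eb4 → Bb4
G5 → D6
Eb5 → Bb5
C5 → G5
Fb4 → Cb5

F4 Bb4 D6 Bb5 G5 Cb5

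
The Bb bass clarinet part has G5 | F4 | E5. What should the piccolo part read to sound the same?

First find concert pitch: the Bb bass clarinet sounds a major ninth below written, so G5 F4 E5 sounds F4 Eb3 D4.
Then write for piccolo: it sounds a perfect octave above written, so the part must be a perfect octave below concert.
F4 → F3
Eb3 → Eb2
D4 → D3

F3 Eb2 D3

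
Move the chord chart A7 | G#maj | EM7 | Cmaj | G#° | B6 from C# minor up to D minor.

C# minor up to D minor is a minor second; each chord root moves by that interval while the quality stays the same.
A7: root A up a minor second → Bb, giving Bb7.
G#maj: root G# up a minor second → A, giving Amaj.
EM7: root E up a minor second → F, giving FM7.
Cmaj: root C up a minor second → Db, giving Dbmaj.
G#°: root G# up a minor second → A, giving A°.
B6: root B up a minor second → C, giving C6.

Bb7 Amaj FM7 Dbmaj A° C6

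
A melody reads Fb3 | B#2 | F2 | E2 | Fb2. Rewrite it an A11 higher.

Bb4 E##4 B3 A#3 Bb3

Fb3 → Bb4
B#2 → E##4
F2 → B3
E2 → A#3
Fb2 → Bb3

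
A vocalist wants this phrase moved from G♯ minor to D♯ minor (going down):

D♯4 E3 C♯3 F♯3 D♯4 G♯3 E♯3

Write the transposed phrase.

From G♯ down to D♯ is a perfect fourth; apply that to each pitch.
D#4 -> A#3
E3 -> B2
C#3 -> G#2
F#3 -> C#3
D#4 -> A#3
G#3 -> D#3
E#3 -> B#2

A#3 B2 G#2 C#3 A#3 D#3 B#2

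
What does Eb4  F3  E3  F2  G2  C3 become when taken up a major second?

Eb4 to F4
F3 to G3
E3 to F#3
F2 to G2
G2 to A2
C3 to D3

F4 G3 F#3 G2 A2 D3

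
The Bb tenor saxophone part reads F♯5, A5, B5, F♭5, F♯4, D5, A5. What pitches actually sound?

The Bb tenor saxophone sounds a major ninth below written, so transpose each written note down a major ninth.
F#5 → E4
A5 → G4
B5 → A4
Fb5 → Ebb4
F#4 → E3
D5 → C4
A5 → G4

E4 G4 A4 Ebb4 E3 C4 G4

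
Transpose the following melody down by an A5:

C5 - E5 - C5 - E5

Fb4 Ab4 Fb4 Ab4

C5 → Fb4
E5 → Ab4
C5 → Fb4
E5 → Ab4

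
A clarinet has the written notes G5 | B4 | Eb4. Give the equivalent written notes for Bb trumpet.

F#5 A#4 D4

First find concert pitch: the A clarinet sounds a minor third below written, so G5 B4 Eb4 sounds E5 G#4 C4.
Then write for Bb trumpet: it sounds a major second below written, so the part must be a major second above concert.
E5 → F#5
G#4 → A#4
C4 → D4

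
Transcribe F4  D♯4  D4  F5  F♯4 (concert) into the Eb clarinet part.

The Eb clarinet sounds a minor third above written, so the written part must be a minor third below concert — transpose each note down.
F4 to D4
D#4 to B#3
D4 to B3
F5 to D5
F#4 to D#4

D4 B#3 B3 D5 D#4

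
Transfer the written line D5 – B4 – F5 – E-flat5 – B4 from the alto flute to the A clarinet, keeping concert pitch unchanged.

C5 A4 Eb5 Db5 A4

First find concert pitch: the alto flute sounds a perfect fourth below written, so D5 B4 F5 E-flat5 B4 sounds A4 F#4 C5 Bb4 F#4.
Then write for A clarinet: it sounds a minor third below written, so the part must be a minor third above concert.
A4 → C5
F#4 → A4
C5 → Eb5
Bb4 → Db5
F#4 → A4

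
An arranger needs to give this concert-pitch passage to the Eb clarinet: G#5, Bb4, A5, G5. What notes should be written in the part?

E#5 G4 F#5 E5

Written C4 sounds as Eb4 on the Eb clarinet, so concert pitches are written a minor third down.
G#5 becomes E#5
Bb4 becomes G4
A5 becomes F#5
G5 becomes E5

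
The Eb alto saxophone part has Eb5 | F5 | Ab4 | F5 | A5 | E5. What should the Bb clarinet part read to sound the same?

Ab4 Bb4 Db4 Bb4 D5 A4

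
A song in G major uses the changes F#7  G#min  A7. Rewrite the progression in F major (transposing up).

E7 F#min G7

G major up to F major is a minor seventh; each chord root moves by that interval while the quality stays the same.
F#7: root F# up a minor seventh → E, giving E7.
G#min: root G# up a minor seventh → F#, giving F#min.
A7: root A up a minor seventh → G, giving G7.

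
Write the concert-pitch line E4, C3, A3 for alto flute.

A4 F3 D4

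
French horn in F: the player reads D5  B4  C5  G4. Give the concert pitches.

G4 E4 F4 C4

Written C4 on the French horn in F sounds as F3, a perfect fifth lower; apply that shift to every note.
D5 -> G4
B4 -> E4
C5 -> F4
G4 -> C4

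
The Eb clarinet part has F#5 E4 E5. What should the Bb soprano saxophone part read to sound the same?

First find concert pitch: the Eb clarinet sounds a minor third above written, so F#5 E4 E5 sounds A5 G4 G5.
Then write for Bb soprano saxophone: it sounds a major second below written, so the part must be a major second above concert.
A5 → B5
G4 → A4
G5 → A5

B5 A4 A5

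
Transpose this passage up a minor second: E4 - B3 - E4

F4 C4 F4

E4 becomes F4
B3 becomes C4
E4 becomes F4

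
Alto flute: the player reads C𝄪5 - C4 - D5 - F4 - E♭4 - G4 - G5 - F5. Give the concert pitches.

Written C4 on the alto flute sounds as G3, a perfect fourth lower; apply that shift to every note.
C##5 gives G##4
C4 gives G3
D5 gives A4
F4 gives C4
Eb4 gives Bb3
G4 gives D4
G5 gives D5
F5 gives C5

G##4 G3 A4 C4 Bb3 D4 D5 C5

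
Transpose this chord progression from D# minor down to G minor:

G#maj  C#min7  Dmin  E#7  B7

D# minor down to G minor is an augmented fifth; each chord root moves by that interval while the quality stays the same.
G#maj: root G# down an augmented fifth → C, giving Cmaj.
C#min7: root C# down an augmented fifth → F, giving Fmin7.
Dmin: root D down an augmented fifth → Gb, giving Gbmin.
E#7: root E# down an augmented fifth → A, giving A7.
B7: root B down an augmented fifth → Eb, giving Eb7.

Cmaj Fmin7 Gbmin A7 Eb7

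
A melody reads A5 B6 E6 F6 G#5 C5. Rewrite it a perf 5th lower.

D5 E6 A5 Bb5 C#5 F4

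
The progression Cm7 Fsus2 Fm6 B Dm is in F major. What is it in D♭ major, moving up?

Abm7 Dbsus2 Dbm6 G Bbm

F major up to D♭ major is a minor sixth; each chord root moves by that interval while the quality stays the same.
Cm7: root C up a minor sixth → Ab, giving Abm7.
Fsus2: root F up a minor sixth → Db, giving Dbsus2.
Fm6: root F up a minor sixth → Db, giving Dbm6.
B: root B up a minor sixth → G, giving G.
Dm: root D up a minor sixth → Bb, giving Bbm.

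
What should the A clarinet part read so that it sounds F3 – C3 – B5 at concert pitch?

Ab3 Eb3 D6

The A clarinet sounds a minor third below written, so the written part must be a minor third above concert — transpose each note up.
F3 to Ab3
C3 to Eb3
B5 to D6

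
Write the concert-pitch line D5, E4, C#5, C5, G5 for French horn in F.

The French horn in F sounds a perfect fifth below written, so the written part must be a perfect fifth above concert — transpose each note up.
D5 gives A5
E4 gives B4
C#5 gives G#5
C5 gives G5
G5 gives D6

A5 B4 G#5 G5 D6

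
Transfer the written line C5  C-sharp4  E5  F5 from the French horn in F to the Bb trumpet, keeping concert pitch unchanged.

G4 G#3 B4 C5

First find concert pitch: the French horn in F sounds a perfect fifth below written, so C5 C-sharp4 E5 F5 sounds F4 F#3 A4 Bb4.
Then write for Bb trumpet: it sounds a major second below written, so the part must be a major second above concert.
F4 → G4
F#3 → G#3
A4 → B4
Bb4 → C5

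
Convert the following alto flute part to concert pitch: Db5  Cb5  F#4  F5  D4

Ab4 Gb4 C#4 C5 A3

The alto flute sounds a perfect fourth below written, so transpose each written note down a perfect fourth.
Db5 gives Ab4
Cb5 gives Gb4
F#4 gives C#4
F5 gives C5
D4 gives A3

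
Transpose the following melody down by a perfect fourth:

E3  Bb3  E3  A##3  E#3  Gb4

B2 F3 B2 E##3 B#2 Db4

E3 to B2
Bb3 to F3
E3 to B2
A##3 to E##3
E#3 to B#2
Gb4 to Db4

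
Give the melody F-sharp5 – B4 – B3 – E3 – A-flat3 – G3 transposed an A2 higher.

G##5 C##5 C##4 F##3 B3 A#3

An augmented second up from F#5 gives G##5.
B4 up an augmented second is C##5.
B3 up an augmented second is C##4.
An augmented second up from E3 gives F##3.
Ab3: a second up reaches B, and 3 semitones makes it B3.
G3: a second up reaches A, and 3 semitones makes it A#3.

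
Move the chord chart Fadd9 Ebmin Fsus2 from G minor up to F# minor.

G minor up to F# minor is a major seventh; each chord root moves by that interval while the quality stays the same.
Fadd9: root F up a major seventh → E, giving Eadd9.
Ebmin: root Eb up a major seventh → D, giving Dmin.
Fsus2: root F up a major seventh → E, giving Esus2.

Eadd9 Dmin Esus2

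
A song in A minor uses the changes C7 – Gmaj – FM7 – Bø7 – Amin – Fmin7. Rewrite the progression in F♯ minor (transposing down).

A7 Emaj DM7 G#ø7 F#min Dmin7

A minor down to F♯ minor is a minor third; each chord root moves by that interval while the quality stays the same.
C7: root C down a minor third → A, giving A7.
Gmaj: root G down a minor third → E, giving Emaj.
FM7: root F down a minor third → D, giving DM7.
Bø7: root B down a minor third → G#, giving G#ø7.
Amin: root A down a minor third → F#, giving F#min.
Fmin7: root F down a minor third → D, giving Dmin7.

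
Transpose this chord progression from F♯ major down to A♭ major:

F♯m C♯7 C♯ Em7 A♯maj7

Abm Eb7 Eb Gbm7 Cmaj7

F♯ major down to A♭ major is an augmented sixth; each chord root moves by that interval while the quality stays the same.
F♯m: root F♯ down an augmented sixth → Ab, giving Abm.
C♯7: root C♯ down an augmented sixth → Eb, giving Eb7.
C♯: root C♯ down an augmented sixth → Eb, giving Eb.
Em7: root E down an augmented sixth → Gb, giving Gbm7.
A♯maj7: root A♯ down an augmented sixth → C, giving Cmaj7.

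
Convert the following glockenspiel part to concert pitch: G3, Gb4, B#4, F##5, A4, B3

Written C4 on the glockenspiel sounds as C6, a perfect fifteenth higher; apply that shift to every note.
G3 to G5
Gb4 to Gb6
B#4 to B#6
F##5 to F##7
A4 to A6
B3 to B5

G5 Gb6 B#6 F##7 A6 B5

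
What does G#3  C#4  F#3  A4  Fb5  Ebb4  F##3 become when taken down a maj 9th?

G#3: a ninth down reaches F, and 14 semitones makes it F#2.
C#4: a ninth down reaches B, and 14 semitones makes it B2.
F#3 down a major ninth is E2.
A major ninth down from A4 gives G3.
Fb5: a ninth down reaches E, and 14 semitones makes it Ebb4.
Ebb4 down a major ninth is Dbb3.
F##3: a ninth down reaches E, and 14 semitones makes it E#2.

F#2 B2 E2 G3 Ebb4 Dbb3 E#2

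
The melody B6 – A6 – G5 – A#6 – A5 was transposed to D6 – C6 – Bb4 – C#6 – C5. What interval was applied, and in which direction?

From B6 to D6 is 6 letter names — a sixth of some quality.
D6 to B6 is 9 semitones, which makes it a major sixth; the second version is lower, so the direction is down.
Checking another pair — A5 → C5 — gives the same interval.

down a major sixth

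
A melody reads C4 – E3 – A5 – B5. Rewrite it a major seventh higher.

C4: a seventh up reaches B, and 11 semitones makes it B4.
E3: a seventh up reaches D, and 11 semitones makes it D#4.
A5 up a major seventh is G#6.
A major seventh up from B5 gives A#6.

B4 D#4 G#6 A#6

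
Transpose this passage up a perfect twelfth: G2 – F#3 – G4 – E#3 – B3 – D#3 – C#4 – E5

G2 -> D4
F#3 -> C#5
G4 -> D6
E#3 -> B#4
B3 -> F#5
D#3 -> A#4
C#4 -> G#5
E5 -> B6

D4 C#5 D6 B#4 F#5 A#4 G#5 B6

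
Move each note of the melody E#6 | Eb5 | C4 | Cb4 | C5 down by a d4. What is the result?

E#6 → B##5
Eb5 → B4
C4 → G#3
Cb4 → G3
C5 → G#4

B##5 B4 G#3 G3 G#4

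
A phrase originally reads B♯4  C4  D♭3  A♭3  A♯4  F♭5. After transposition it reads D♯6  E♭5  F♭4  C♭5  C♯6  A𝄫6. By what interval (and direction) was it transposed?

up a minor tenth

From B#4 to D#6 is 10 letter names — a tenth of some quality.
B#4 to D#6 is 15 semitones, which makes it a minor tenth; the second version is higher, so the direction is up.
Checking another pair — Fb5 → Abb6 — gives the same interval.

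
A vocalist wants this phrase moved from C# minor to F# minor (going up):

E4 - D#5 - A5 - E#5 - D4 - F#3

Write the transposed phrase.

A4 G#5 D6 A#5 G4 B3

C# minor to F# minor up is a perfect fourth, so every note moves up by that interval.
E4 → A4
D#5 → G#5
A5 → D6
E#5 → A#5
D4 → G4
F#3 → B3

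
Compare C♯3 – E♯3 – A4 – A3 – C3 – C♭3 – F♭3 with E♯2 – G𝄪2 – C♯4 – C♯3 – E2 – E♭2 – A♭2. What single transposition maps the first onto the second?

Take the first pair: C#3 → E#2. C to E spans 6 letter names, so the interval is some kind of sixth.
E#2 to C#3 is 8 semitones, which makes it a minor sixth; the second version is lower, so the direction is down.
Checking another pair — Fb3 → Ab2 — gives the same interval.

down a minor sixth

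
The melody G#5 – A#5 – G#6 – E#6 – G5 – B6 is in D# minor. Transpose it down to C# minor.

F#5 G#5 F#6 D#6 F5 A6

D# minor to C# minor down is a major second, so every note moves down by that interval.
G#5 → F#5
A#5 → G#5
G#6 → F#6
E#6 → D#6
G5 → F5
B6 → A6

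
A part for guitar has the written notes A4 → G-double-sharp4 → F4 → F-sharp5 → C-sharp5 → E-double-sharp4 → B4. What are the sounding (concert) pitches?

A3 G##3 F3 F#4 C#4 E##3 B3

The guitar sounds a perfect octave below written, so transpose each written note down a perfect octave.
A4 becomes A3
G##4 becomes G##3
F4 becomes F3
F#5 becomes F#4
C#5 becomes C#4
E##4 becomes E##3
B4 becomes B3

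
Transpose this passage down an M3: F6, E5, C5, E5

Db6 C5 Ab4 C5

F6: a third down reaches D, and 4 semitones makes it Db6.
A major third down from E5 gives C5.
A major third down from C5 gives Ab4.
A major third down from E5 gives C5.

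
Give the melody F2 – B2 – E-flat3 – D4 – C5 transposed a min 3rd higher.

Ab2 D3 Gb3 F4 Eb5

F2 gives Ab2
B2 gives D3
Eb3 gives Gb3
D4 gives F4
C5 gives Eb5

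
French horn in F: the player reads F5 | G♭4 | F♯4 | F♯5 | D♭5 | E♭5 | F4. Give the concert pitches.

Bb4 Cb4 B3 B4 Gb4 Ab4 Bb3

The French horn in F sounds a perfect fifth below written, so transpose each written note down a perfect fifth.
F5 becomes Bb4
Gb4 becomes Cb4
F#4 becomes B3
F#5 becomes B4
Db5 becomes Gb4
Eb5 becomes Ab4
F4 becomes Bb3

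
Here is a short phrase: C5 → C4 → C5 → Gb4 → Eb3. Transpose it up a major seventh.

B5 B4 B5 F5 D4

C5 to B5
C4 to B4
C5 to B5
Gb4 to F5
Eb3 to D4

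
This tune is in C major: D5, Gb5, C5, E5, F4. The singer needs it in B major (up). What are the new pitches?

C#6 F6 B5 D#6 E5

C major to B major up is a major seventh, so every note moves up by that interval.
D5 to C#6
Gb5 to F6
C5 to B5
E5 to D#6
F4 to E5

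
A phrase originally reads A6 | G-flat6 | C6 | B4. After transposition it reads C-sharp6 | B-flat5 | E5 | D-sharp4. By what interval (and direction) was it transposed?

Take the first pair: A6 → C#6. A to C spans 6 letter names, so the interval is some kind of sixth.
C#6 to A6 is 8 semitones, which makes it a minor sixth; the second version is lower, so the direction is down.
Checking another pair — B4 → D#4 — gives the same interval.

down a minor sixth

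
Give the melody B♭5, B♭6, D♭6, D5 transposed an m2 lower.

A5 A6 C6 C#5

A minor second down from Bb5 gives A5.
Bb6: a second down reaches A, and 1 semitone makes it A6.
A minor second down from Db6 gives C6.
D5 down a minor second is C#5.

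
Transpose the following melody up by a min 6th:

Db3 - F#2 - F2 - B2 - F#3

Bbb3 D3 Db3 G3 D4

Db3 to Bbb3
F#2 to D3
F2 to Db3
B2 to G3
F#3 to D4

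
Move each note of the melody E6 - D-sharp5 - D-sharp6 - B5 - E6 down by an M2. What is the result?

A major second down from E6 gives D6.
A major second down from D#5 gives C#5.
D#6 down a major second is C#6.
B5: a second down reaches A, and 2 semitones makes it A5.
E6 down a major second is D6.

D6 C#5 C#6 A5 D6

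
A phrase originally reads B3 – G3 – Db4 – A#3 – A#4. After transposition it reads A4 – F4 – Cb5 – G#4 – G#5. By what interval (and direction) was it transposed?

From B3 to A4 is 7 letter names — a seventh of some quality.
B3 to A4 is 10 semitones, which makes it a minor seventh; the second version is higher, so the direction is up.
Checking another pair — A#4 → G#5 — gives the same interval.

up a minor seventh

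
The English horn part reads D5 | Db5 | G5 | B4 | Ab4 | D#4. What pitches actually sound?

G4 Gb4 C5 E4 Db4 G#3

The English horn sounds a perfect fifth below written, so transpose each written note down a perfect fifth.
D5 gives G4
Db5 gives Gb4
G5 gives C5
B4 gives E4
Ab4 gives Db4
D#4 gives G#3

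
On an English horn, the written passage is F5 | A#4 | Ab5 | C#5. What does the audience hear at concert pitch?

The English horn sounds a perfect fifth below written, so transpose each written note down a perfect fifth.
F5 -> Bb4
A#4 -> D#4
Ab5 -> Db5
C#5 -> F#4

Bb4 D#4 Db5 F#4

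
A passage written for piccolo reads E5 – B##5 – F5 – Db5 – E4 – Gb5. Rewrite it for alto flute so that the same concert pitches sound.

A6 E##7 Bb6 Gb6 A5 Cb7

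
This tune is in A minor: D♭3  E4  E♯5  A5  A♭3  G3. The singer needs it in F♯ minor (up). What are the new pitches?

Bb3 C#5 C##6 F#6 F4 E4

A minor to F♯ minor up is a major sixth, so every note moves up by that interval.
Db3 gives Bb3
E4 gives C#5
E#5 gives C##6
A5 gives F#6
Ab3 gives F4
G3 gives E4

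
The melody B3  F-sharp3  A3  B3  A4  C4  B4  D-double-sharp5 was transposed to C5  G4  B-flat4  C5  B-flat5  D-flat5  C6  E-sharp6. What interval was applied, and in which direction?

up a minor ninth

From B3 to C5 is 9 letter names — a ninth of some quality.
B3 to C5 is 13 semitones, which makes it a minor ninth; the second version is higher, so the direction is up.
Checking another pair — D##5 → E#6 — gives the same interval.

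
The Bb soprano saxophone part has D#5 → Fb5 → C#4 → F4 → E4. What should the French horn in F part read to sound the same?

First find concert pitch: the Bb soprano saxophone sounds a major second below written, so D#5 Fb5 C#4 F4 E4 sounds C#5 Ebb5 B3 Eb4 D4.
Then write for French horn in F: it sounds a perfect fifth below written, so the part must be a perfect fifth above concert.
C#5 → G#5
Ebb5 → Bbb5
B3 → F#4
Eb4 → Bb4
D4 → A4

G#5 Bbb5 F#4 Bb4 A4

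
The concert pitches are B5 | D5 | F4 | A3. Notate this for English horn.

F#6 A5 C5 E4

The English horn sounds a perfect fifth below written, so the written part must be a perfect fifth above concert — transpose each note up.
B5 → F#6
D5 → A5
F4 → C5
A3 → E4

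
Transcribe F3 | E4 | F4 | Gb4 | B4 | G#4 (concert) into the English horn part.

C4 B4 C5 Db5 F#5 D#5

The English horn sounds a perfect fifth below written, so the written part must be a perfect fifth above concert — transpose each note up.
F3 to C4
E4 to B4
F4 to C5
Gb4 to Db5
B4 to F#5
G#4 to D#5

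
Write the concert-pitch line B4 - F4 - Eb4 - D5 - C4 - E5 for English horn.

F#5 C5 Bb4 A5 G4 B5

The English horn sounds a perfect fifth below written, so the written part must be a perfect fifth above concert — transpose each note up.
B4 -> F#5
F4 -> C5
Eb4 -> Bb4
D5 -> A5
C4 -> G4
E5 -> B5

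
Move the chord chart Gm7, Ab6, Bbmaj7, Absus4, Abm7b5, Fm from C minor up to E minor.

Bm7 C6 Dmaj7 Csus4 Cm7b5 Am

C minor up to E minor is a major third; each chord root moves by that interval while the quality stays the same.
Gm7: root G up a major third → B, giving Bm7.
Ab6: root Ab up a major third → C, giving C6.
Bbmaj7: root Bb up a major third → D, giving Dmaj7.
Absus4: root Ab up a major third → C, giving Csus4.
Abm7b5: root Ab up a major third → C, giving Cm7b5.
Fm: root F up a major third → A, giving Am.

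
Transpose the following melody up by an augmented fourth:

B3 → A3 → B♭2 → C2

E#4 D#4 E3 F#2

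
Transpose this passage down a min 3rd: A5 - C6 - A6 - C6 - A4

F#5 A5 F#6 A5 F#4

A minor third down from A5 gives F#5.
C6 down a minor third is A5.
A6: a third down reaches F, and 3 semitones makes it F#6.
C6: a third down reaches A, and 3 semitones makes it A5.
A minor third down from A4 gives F#4.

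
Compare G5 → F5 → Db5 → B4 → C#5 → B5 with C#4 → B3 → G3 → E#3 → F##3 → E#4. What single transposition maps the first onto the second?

From G5 to C#4 is 12 letter names — a twelfth of some quality.
C#4 to G5 is 18 semitones, which makes it a diminished twelfth; the second version is lower, so the direction is down.
Checking another pair — B5 → E#4 — gives the same interval.

down a diminished twelfth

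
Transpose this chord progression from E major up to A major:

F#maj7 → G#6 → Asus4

E major up to A major is a perfect fourth; each chord root moves by that interval while the quality stays the same.
F#maj7: root F# up a perfect fourth → B, giving Bmaj7.
G#6: root G# up a perfect fourth → C#, giving C#6.
Asus4: root A up a perfect fourth → D, giving Dsus4.

Bmaj7 C#6 Dsus4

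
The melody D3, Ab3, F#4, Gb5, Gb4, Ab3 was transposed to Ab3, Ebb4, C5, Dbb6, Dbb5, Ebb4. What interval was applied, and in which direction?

From D3 to Ab3 is 5 letter names — a fifth of some quality.
D3 to Ab3 is 6 semitones, which makes it a diminished fifth; the second version is higher, so the direction is up.
Checking another pair — Ab3 → Ebb4 — gives the same interval.

up a diminished fifth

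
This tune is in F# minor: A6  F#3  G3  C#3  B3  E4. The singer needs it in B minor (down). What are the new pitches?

D6 B2 C3 F#2 E3 A3

From F# down to B is a perfect fifth; apply that to each pitch.
A6 to D6
F#3 to B2
G3 to C3
C#3 to F#2
B3 to E3
E4 to A3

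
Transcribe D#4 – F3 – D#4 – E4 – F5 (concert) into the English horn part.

Written C4 sounds as F3 on the English horn, so concert pitches are written a perfect fifth up.
D#4 → A#4
F3 → C4
D#4 → A#4
E4 → B4
F5 → C6

A#4 C4 A#4 B4 C6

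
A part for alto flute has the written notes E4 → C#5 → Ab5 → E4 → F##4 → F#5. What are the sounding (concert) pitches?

Written C4 on the alto flute sounds as G3, a perfect fourth lower; apply that shift to every note.
E4 becomes B3
C#5 becomes G#4
Ab5 becomes Eb5
E4 becomes B3
F##4 becomes C##4
F#5 becomes C#5

B3 G#4 Eb5 B3 C##4 C#5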